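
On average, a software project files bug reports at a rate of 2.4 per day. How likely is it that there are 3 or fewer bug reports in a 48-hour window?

0.2942

Over the interval, μ = 2.4 × 2 = 4.8 (a 48-hour window = 2 days).
P(N ≤ 3) = Σ_{j=0}^{3} e^(−μ) μ^j/j! ≈ 0.2942.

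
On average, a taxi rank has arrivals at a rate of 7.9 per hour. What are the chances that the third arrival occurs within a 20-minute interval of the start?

0.4899

Over the interval, μ = 7.9 × 1/3 ≈ 2.63333 (a 20-minute interval = 1/3 hours).
The third arrival falls in the interval iff at least 3 events occur there: P(S_3 ≤ t) = P(N ≥ 3) = 1 − P(N ≤ 2) ≈ 0.4899.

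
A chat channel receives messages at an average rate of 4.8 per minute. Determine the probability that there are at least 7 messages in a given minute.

With mean μ = 4.8 per minute,
P(N ≥ 7) = 1 − P(N ≤ 6) = 1 − Σ_{j=0}^{6} e^(−μ) μ^j/j! ≈ 0.2092.

0.2092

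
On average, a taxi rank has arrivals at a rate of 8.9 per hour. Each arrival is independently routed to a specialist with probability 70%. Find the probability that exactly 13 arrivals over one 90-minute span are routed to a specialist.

Thinning: the arrivals that are routed to a specialist themselves form a Poisson process with rate 0.7 × 8.9 = 6.23 per hour.
Over the interval, μ = 6.23 × 1.5 = 9.345 (a 90-minute span = 1.5 hours).
P(N = 13) = e^(−9.345) · 9.345^13/13! ≈ 0.0582.

0.0582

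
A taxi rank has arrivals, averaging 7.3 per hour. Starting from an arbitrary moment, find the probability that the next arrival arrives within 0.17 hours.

Inter-arrival times are exponential with rate λ = 7.3 per hour.
P(T ≤ 0.17) = 1 − e^(−λt) = 1 − e^(−7.3 × 0.17) = 1 − e^(−1.241) ≈ 0.7109.

0.7109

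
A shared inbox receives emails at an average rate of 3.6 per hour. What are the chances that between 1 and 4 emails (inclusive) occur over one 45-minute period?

Over the interval, μ = 3.6 × 0.75 = 2.7 (a 45-minute period = 0.75 hours).
P(1 ≤ N ≤ 4) = Σ_{j=1}^{4} e^(−2.7) · 2.7^j/j! ≈ 0.7957.

0.7957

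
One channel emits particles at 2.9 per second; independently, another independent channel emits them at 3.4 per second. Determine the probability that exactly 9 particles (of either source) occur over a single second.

0.0791

Independent Poisson processes superpose: combined rate λ = 2.9 + 3.4 = 6.3 per second.
So μ = 6.3.
P(N = 9) = e^(−6.3) · 6.3^9/9! ≈ 0.0791.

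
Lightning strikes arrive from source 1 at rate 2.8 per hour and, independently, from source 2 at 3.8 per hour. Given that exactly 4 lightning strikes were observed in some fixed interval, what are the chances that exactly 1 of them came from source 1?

Given the total, each event is independently from source 1 with probability p = λ_1/(λ_1+λ_2) = 2.8/6.6 ≈ 0.4242.
So K ~ Binomial(4, 2.8/6.6): P(K = 1) = C(4,1) · (2.8/6.6)^1 · (3.8/6.6)^3 ≈ 0.3239.

0.3239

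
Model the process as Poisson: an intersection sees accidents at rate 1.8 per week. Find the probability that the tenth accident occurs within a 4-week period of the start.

Over the interval, μ = 1.8 × 4 = 7.2 (a 4-week period = 4 weeks).
The tenth arrival falls in the interval iff at least 10 events occur there: P(S_10 ≤ t) = P(N ≥ 10) = 1 − P(N ≤ 9) ≈ 0.1904.

0.1904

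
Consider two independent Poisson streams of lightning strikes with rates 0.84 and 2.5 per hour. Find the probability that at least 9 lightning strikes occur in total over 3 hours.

0.6694

Independent Poisson processes superpose: combined rate λ = 0.84 + 2.5 = 3.34 per hour.
Over the interval, μ = 3.34 × 3 = 10.02 (3 hours).
P(N ≥ 9) = 1 − P(N ≤ 8) ≈ 0.6694.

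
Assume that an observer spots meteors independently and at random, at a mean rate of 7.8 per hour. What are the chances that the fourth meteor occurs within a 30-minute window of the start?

Over the interval, μ = 7.8 × 0.5 = 3.9 (a 30-minute window = 0.5 hours).
The fourth arrival falls in the interval iff at least 4 events occur there: P(S_4 ≤ t) = P(N ≥ 4) = 1 − P(N ≤ 3) ≈ 0.5468.

0.5468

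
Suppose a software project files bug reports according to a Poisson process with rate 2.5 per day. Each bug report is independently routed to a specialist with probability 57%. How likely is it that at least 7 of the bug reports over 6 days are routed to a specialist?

Thinning: the bug reports that are routed to a specialist themselves form a Poisson process with rate 0.57 × 2.5 = 1.425 per day.
Over the interval, μ = 1.425 × 6 = 8.55 (6 days).
P(N ≥ 7) = 1 − P(N ≤ 6) ≈ 0.7491.

0.7491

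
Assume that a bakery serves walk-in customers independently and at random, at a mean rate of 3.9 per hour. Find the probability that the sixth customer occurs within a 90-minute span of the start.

0.5299

Over the interval, μ = 3.9 × 1.5 = 5.85 (a 90-minute span = 1.5 hours).
The sixth arrival falls in the interval iff at least 6 events occur there: P(S_6 ≤ t) = P(N ≥ 6) = 1 − P(N ≤ 5) ≈ 0.5299.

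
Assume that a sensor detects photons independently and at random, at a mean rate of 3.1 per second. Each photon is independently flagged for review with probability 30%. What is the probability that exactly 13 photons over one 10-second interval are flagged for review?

Thinning: the photons that are flagged for review themselves form a Poisson process with rate 0.3 × 3.1 = 0.93 per second.
Over the interval, μ = 0.93 × 10 = 9.3 (a 10-second interval = 10 seconds).
P(N = 13) = e^(−9.3) · 9.3^13/13! ≈ 0.0572.

0.0572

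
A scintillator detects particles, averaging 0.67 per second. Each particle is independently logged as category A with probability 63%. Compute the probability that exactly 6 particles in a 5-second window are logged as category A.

0.0149

Thinning: the particles that are logged as category A themselves form a Poisson process with rate 0.63 × 0.67 = 0.4221 per second.
Over the interval, μ = 0.4221 × 5 = 2.1105 (a 5-second window = 5 seconds).
P(N = 6) = e^(−2.1105) · 2.1105^6/6! ≈ 0.0149.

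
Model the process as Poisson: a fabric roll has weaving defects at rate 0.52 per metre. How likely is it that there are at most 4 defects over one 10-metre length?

Over the interval, μ = 0.52 × 10 = 5.2 (a 10-metre length = 10 metres).
P(N ≤ 4) = Σ_{j=0}^{4} e^(−μ) μ^j/j! ≈ 0.4061.

0.4061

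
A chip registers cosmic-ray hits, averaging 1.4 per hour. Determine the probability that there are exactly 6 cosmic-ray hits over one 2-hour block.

0.0407

Over the interval, μ = 1.4 × 2 = 2.8 (a 2-hour block = 2 hours).
P(N = 6) = e^(−μ) μ^6/6! = e^(−2.8) · 2.8^6/720 ≈ 0.0407.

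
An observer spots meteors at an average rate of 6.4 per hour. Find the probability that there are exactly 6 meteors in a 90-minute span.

0.0736

Over the interval, μ = 6.4 × 1.5 = 9.6 (a 90-minute span = 1.5 hours).
P(N = 6) = e^(−μ) μ^6/6! = e^(−9.6) · 9.6^6/720 ≈ 0.0736.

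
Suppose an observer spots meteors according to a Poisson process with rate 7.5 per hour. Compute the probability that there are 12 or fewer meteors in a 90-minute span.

Over the interval, μ = 7.5 × 1.5 = 11.25 (a 90-minute span = 1.5 hours).
P(N ≤ 12) = Σ_{j=0}^{12} e^(−μ) μ^j/j! ≈ 0.6611.

0.6611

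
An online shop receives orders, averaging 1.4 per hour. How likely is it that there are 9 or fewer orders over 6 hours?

0.6659

Over the interval, μ = 1.4 × 6 = 8.4 (6 hours).
P(N ≤ 9) = Σ_{j=0}^{9} e^(−μ) μ^j/j! ≈ 0.6659.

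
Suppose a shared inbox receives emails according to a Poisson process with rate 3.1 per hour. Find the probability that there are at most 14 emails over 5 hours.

Over the interval, μ = 3.1 × 5 = 15.5 (5 hours).
P(N ≤ 14) = Σ_{j=0}^{14} e^(−μ) μ^j/j! ≈ 0.4154.

0.4154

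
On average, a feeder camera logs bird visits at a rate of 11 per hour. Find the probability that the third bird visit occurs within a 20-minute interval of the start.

Over the interval, μ = 11 × 1/3 ≈ 3.66667 (a 20-minute interval = 1/3 hours).
The third arrival falls in the interval iff at least 3 events occur there: P(S_3 ≤ t) = P(N ≥ 3) = 1 − P(N ≤ 2) ≈ 0.7089.

0.7089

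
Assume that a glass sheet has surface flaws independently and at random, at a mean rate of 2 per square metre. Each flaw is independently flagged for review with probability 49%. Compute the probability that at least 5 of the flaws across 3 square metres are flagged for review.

Thinning: the flaws that are flagged for review themselves form a Poisson process with rate 0.49 × 2 = 0.98 per square metre.
Over the interval, μ = 0.98 × 3 = 2.94 (3 square metres).
P(N ≥ 5) = 1 − P(N ≤ 4) ≈ 0.1748.

0.1748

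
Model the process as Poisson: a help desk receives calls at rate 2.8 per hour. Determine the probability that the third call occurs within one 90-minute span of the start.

0.7898

Over the interval, μ = 2.8 × 1.5 = 4.2 (a 90-minute span = 1.5 hours).
The third arrival falls in the interval iff at least 3 events occur there: P(S_3 ≤ t) = P(N ≥ 3) = 1 − P(N ≤ 2) ≈ 0.7898.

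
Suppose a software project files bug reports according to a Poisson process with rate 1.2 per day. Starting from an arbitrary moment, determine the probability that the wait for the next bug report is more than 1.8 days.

The wait for the next event is exponential with rate λ = 1.2 per day.
P(T > 1.8) = e^(−λt) = e^(−1.2 × 1.8) = e^(−2.16) ≈ 0.1153.

0.1153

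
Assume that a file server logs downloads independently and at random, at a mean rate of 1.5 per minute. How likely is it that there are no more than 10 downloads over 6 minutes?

Over the interval, μ = 1.5 × 6 = 9 (6 minutes).
P(N ≤ 10) = Σ_{j=0}^{10} e^(−μ) μ^j/j! ≈ 0.7060.

0.7060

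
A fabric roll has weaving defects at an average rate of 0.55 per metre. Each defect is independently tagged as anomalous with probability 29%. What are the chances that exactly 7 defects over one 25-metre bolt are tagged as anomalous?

0.0590

Thinning: the defects that are tagged as anomalous themselves form a Poisson process with rate 0.29 × 0.55 = 0.1595 per metre.
Over the interval, μ = 0.1595 × 25 = 3.9875 (a 25-metre bolt = 25 metres).
P(N = 7) = e^(−3.9875) · 3.9875^7/7! ≈ 0.0590.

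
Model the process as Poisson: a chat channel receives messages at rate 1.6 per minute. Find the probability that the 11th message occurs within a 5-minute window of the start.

0.1841

Over the interval, μ = 1.6 × 5 = 8 (a 5-minute window = 5 minutes).
The 11th arrival falls in the interval iff at least 11 events occur there: P(S_11 ≤ t) = P(N ≥ 11) = 1 − P(N ≤ 10) ≈ 0.1841.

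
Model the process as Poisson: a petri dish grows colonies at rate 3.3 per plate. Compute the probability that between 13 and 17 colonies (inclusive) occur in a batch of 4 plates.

Over the interval, μ = 3.3 × 4 = 13.2 (a batch of 4 plates = 4 plates).
P(13 ≤ N ≤ 17) = Σ_{j=13}^{17} e^(−13.2) · 13.2^j/j! ≈ 0.4378.

0.4378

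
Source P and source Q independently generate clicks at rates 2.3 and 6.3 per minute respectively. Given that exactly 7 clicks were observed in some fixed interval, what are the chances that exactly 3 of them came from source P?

Given the total, each event is independently from source P with probability p = λ_P/(λ_P+λ_Q) = 2.3/8.6 ≈ 0.2674.
So K ~ Binomial(7, 2.3/8.6): P(K = 3) = C(7,3) · (2.3/8.6)^3 · (6.3/8.6)^4 ≈ 0.1928.

0.1928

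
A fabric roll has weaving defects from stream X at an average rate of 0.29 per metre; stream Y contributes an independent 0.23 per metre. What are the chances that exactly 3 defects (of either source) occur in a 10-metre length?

Independent Poisson processes superpose: combined rate λ = 0.29 + 0.23 = 0.52 per metre.
Over the interval, μ = 0.52 × 10 = 5.2 (a 10-metre length = 10 metres).
P(N = 3) = e^(−5.2) · 5.2^3/3! ≈ 0.1293.

0.1293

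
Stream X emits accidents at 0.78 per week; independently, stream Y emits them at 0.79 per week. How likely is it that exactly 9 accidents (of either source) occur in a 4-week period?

Independent Poisson processes superpose: combined rate λ = 0.78 + 0.79 = 1.57 per week.
Over the interval, μ = 1.57 × 4 = 6.28 (a 4-week period = 4 weeks).
P(N = 9) = e^(−6.28) · 6.28^9/9! ≈ 0.0784.

0.0784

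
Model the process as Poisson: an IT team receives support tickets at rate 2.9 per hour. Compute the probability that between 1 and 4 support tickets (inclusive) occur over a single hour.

0.7768

With mean μ = 2.9 per hour,
P(1 ≤ N ≤ 4) = Σ_{j=1}^{4} e^(−2.9) · 2.9^j/j! ≈ 0.7768.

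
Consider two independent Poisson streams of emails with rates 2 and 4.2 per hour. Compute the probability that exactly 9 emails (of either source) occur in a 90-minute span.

0.1311

Independent Poisson processes superpose: combined rate λ = 2 + 4.2 = 6.2 per hour.
Over the interval, μ = 6.2 × 1.5 = 9.3 (a 90-minute span = 1.5 hours).
P(N = 9) = e^(−9.3) · 9.3^9/9! ≈ 0.1311.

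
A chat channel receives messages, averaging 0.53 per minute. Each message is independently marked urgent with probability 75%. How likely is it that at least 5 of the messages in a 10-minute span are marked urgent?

Thinning: the messages that are marked urgent themselves form a Poisson process with rate 0.75 × 0.53 = 0.3975 per minute.
Over the interval, μ = 0.3975 × 10 = 3.975 (a 10-minute span = 10 minutes).
P(N ≥ 5) = 1 − P(N ≤ 4) ≈ 0.3663.

0.3663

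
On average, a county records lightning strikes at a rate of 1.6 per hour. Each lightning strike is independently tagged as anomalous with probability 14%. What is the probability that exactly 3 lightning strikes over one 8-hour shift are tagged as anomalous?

0.1598

Thinning: the lightning strikes that are tagged as anomalous themselves form a Poisson process with rate 0.14 × 1.6 = 0.224 per hour.
Over the interval, μ = 0.224 × 8 = 1.792 (an 8-hour shift = 8 hours).
P(N = 3) = e^(−1.792) · 1.792^3/3! ≈ 0.1598.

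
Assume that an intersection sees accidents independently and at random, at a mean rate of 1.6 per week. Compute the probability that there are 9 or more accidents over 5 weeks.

Over the interval, μ = 1.6 × 5 = 8 (5 weeks).
P(N ≥ 9) = 1 − P(N ≤ 8) = 1 − Σ_{j=0}^{8} e^(−μ) μ^j/j! ≈ 0.4075.

0.4075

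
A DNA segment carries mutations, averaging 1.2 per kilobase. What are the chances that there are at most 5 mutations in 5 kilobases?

0.4457

Over the interval, μ = 1.2 × 5 = 6 (5 kilobases).
P(N ≤ 5) = Σ_{j=0}^{5} e^(−μ) μ^j/j! ≈ 0.4457.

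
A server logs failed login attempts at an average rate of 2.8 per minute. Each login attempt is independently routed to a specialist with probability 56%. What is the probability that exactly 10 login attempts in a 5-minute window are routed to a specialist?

Thinning: the login attempts that are routed to a specialist themselves form a Poisson process with rate 0.56 × 2.8 = 1.568 per minute.
Over the interval, μ = 1.568 × 5 = 7.84 (a 5-minute window = 5 minutes).
P(N = 10) = e^(−7.84) · 7.84^10/10! ≈ 0.0952.

0.0952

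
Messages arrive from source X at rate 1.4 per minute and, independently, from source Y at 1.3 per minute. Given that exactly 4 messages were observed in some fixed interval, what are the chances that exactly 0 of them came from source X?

Given the total, each event is independently from source X with probability p = λ_X/(λ_X+λ_Y) = 1.4/2.7 ≈ 0.5185.
So K ~ Binomial(4, 1.4/2.7): P(K = 0) = C(4,0) · (1.4/2.7)^0 · (1.3/2.7)^4 ≈ 0.0537.

0.0537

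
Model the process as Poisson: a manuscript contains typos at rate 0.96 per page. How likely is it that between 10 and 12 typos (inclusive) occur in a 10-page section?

Over the interval, μ = 0.96 × 10 = 9.6 (a 10-page section = 10 pages).
P(10 ≤ N ≤ 12) = Σ_{j=10}^{12} e^(−9.6) · 9.6^j/j! ≈ 0.3190.

0.3190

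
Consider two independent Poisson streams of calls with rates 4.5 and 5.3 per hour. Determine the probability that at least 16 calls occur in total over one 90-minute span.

Independent Poisson processes superpose: combined rate λ = 4.5 + 5.3 = 9.8 per hour.
Over the interval, μ = 9.8 × 1.5 = 14.7 (a 90-minute span = 1.5 hours).
P(N ≥ 16) = 1 − P(N ≤ 15) ≈ 0.4012.

0.4012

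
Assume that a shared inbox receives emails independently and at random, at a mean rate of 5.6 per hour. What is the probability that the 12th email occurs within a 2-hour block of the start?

0.4446

Over the interval, μ = 5.6 × 2 = 11.2 (a 2-hour block = 2 hours).
The 12th arrival falls in the interval iff at least 12 events occur there: P(S_12 ≤ t) = P(N ≥ 12) = 1 − P(N ≤ 11) ≈ 0.4446.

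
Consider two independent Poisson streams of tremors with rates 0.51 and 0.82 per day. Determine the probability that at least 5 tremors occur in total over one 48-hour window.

0.1312

Independent Poisson processes superpose: combined rate λ = 0.51 + 0.82 = 1.33 per day.
Over the interval, μ = 1.33 × 2 = 2.66 (a 48-hour window = 2 days).
P(N ≥ 5) = 1 − P(N ≤ 4) ≈ 0.1312.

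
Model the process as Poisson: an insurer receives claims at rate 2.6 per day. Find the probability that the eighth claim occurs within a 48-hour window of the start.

0.1551

Over the interval, μ = 2.6 × 2 = 5.2 (a 48-hour window = 2 days).
The eighth arrival falls in the interval iff at least 8 events occur there: P(S_8 ≤ t) = P(N ≥ 8) = 1 − P(N ≤ 7) ≈ 0.1551.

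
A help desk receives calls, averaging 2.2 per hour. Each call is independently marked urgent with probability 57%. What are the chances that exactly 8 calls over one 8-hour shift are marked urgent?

Thinning: the calls that are marked urgent themselves form a Poisson process with rate 0.57 × 2.2 = 1.254 per hour.
Over the interval, μ = 1.254 × 8 = 10.032 (an 8-hour shift = 8 hours).
P(N = 8) = e^(−10.032) · 10.032^8/8! ≈ 0.1119.

0.1119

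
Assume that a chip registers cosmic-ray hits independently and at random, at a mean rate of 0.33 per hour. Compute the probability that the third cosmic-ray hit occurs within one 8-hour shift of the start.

0.4916

Over the interval, μ = 0.33 × 8 = 2.64 (an 8-hour shift = 8 hours).
The third arrival falls in the interval iff at least 3 events occur there: P(S_3 ≤ t) = P(N ≥ 3) = 1 − P(N ≤ 2) ≈ 0.4916.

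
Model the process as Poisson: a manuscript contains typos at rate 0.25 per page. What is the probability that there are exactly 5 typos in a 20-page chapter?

0.1755

Over the interval, μ = 0.25 × 20 = 5 (a 20-page chapter = 20 pages).
P(N = 5) = e^(−μ) μ^5/5! = e^(−5) · 5^5/120 ≈ 0.1755.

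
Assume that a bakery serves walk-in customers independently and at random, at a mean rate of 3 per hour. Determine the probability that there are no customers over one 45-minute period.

0.1054

Over the interval, μ = 3 × 0.75 = 2.25 (a 45-minute period = 0.75 hours).
P(N = 0) = e^(−μ) μ^0/0! = e^(−2.25) · 2.25^0/1 ≈ 0.1054.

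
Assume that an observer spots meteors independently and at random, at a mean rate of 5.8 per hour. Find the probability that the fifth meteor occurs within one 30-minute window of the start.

0.1682

Over the interval, μ = 5.8 × 0.5 = 2.9 (a 30-minute window = 0.5 hours).
The fifth arrival falls in the interval iff at least 5 events occur there: P(S_5 ≤ t) = P(N ≥ 5) = 1 − P(N ≤ 4) ≈ 0.1682.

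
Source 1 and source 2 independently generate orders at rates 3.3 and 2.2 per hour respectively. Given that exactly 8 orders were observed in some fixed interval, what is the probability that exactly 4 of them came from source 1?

Given the total, each event is independently from source 1 with probability p = λ_1/(λ_1+λ_2) = 3.3/5.5 = 0.6000.
So K ~ Binomial(8, 3.3/5.5): P(K = 4) = C(8,4) · (3.3/5.5)^4 · (2.2/5.5)^4 ≈ 0.2322.

0.2322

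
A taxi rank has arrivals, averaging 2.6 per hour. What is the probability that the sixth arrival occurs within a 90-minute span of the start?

0.1994

Over the interval, μ = 2.6 × 1.5 = 3.9 (a 90-minute span = 1.5 hours).
The sixth arrival falls in the interval iff at least 6 events occur there: P(S_6 ≤ t) = P(N ≥ 6) = 1 − P(N ≤ 5) ≈ 0.1994.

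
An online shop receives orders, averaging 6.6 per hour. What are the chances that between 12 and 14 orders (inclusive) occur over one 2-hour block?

Over the interval, μ = 6.6 × 2 = 13.2 (a 2-hour block = 2 hours).
P(12 ≤ N ≤ 14) = Σ_{j=12}^{14} e^(−13.2) · 13.2^j/j! ≈ 0.3214.

0.3214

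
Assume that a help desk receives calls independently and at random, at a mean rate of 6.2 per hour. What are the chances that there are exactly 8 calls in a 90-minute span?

Over the interval, μ = 6.2 × 1.5 = 9.3 (a 90-minute span = 1.5 hours).
P(N = 8) = e^(−μ) μ^8/8! = e^(−9.3) · 9.3^8/40320 ≈ 0.1269.

0.1269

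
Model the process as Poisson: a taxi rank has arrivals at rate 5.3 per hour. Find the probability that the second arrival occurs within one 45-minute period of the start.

Over the interval, μ = 5.3 × 0.75 = 3.975 (a 45-minute period = 0.75 hours).
The second arrival falls in the interval iff at least 2 events occur there: P(S_2 ≤ t) = P(N ≥ 2) = 1 − P(N ≤ 1) ≈ 0.9066.

0.9066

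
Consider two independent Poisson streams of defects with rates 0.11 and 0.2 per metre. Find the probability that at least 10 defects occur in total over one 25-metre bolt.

0.2529

Independent Poisson processes superpose: combined rate λ = 0.11 + 0.2 = 0.31 per metre.
Over the interval, μ = 0.31 × 25 = 7.75 (a 25-metre bolt = 25 metres).
P(N ≥ 10) = 1 − P(N ≤ 9) ≈ 0.2529.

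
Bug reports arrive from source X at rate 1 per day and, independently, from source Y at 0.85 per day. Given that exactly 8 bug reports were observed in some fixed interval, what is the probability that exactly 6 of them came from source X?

0.1474

Given the total, each event is independently from source X with probability p = λ_X/(λ_X+λ_Y) = 1/1.85 ≈ 0.5405.
So K ~ Binomial(8, 1/1.85): P(K = 6) = C(8,6) · (1/1.85)^6 · (0.85/1.85)^2 ≈ 0.1474.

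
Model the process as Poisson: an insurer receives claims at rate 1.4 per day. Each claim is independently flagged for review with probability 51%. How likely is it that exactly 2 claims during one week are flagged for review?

Thinning: the claims that are flagged for review themselves form a Poisson process with rate 0.51 × 1.4 = 0.714 per day.
Over the interval, μ = 0.714 × 7 = 4.998 (a week = 7 days).
P(N = 2) = e^(−4.998) · 4.998^2/2! ≈ 0.0843.

0.0843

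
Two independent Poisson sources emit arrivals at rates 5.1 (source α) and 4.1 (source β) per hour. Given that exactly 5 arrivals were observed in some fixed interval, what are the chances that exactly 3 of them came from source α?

Given the total, each event is independently from source α with probability p = λ_α/(λ_α+λ_β) = 5.1/9.2 ≈ 0.5543.
So K ~ Binomial(5, 5.1/9.2): P(K = 3) = C(5,3) · (5.1/9.2)^3 · (4.1/9.2)^2 ≈ 0.3383.

0.3383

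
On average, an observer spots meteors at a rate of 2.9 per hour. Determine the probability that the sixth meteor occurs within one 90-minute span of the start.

Over the interval, μ = 2.9 × 1.5 = 4.35 (a 90-minute span = 1.5 hours).
The sixth arrival falls in the interval iff at least 6 events occur there: P(S_6 ≤ t) = P(N ≥ 6) = 1 − P(N ≤ 5) ≈ 0.2717.

0.2717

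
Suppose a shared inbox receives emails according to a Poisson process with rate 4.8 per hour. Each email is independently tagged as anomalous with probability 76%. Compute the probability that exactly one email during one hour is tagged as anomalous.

Thinning: the emails that are tagged as anomalous themselves form a Poisson process with rate 0.76 × 4.8 = 3.648 per hour.
So μ = 3.648.
P(N = 1) = e^(−3.648) · 3.648^1/1! ≈ 0.0950.

0.0950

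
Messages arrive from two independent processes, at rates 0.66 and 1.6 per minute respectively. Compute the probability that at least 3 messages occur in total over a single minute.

0.3933

Independent Poisson processes superpose: combined rate λ = 0.66 + 1.6 = 2.26 per minute.
So μ = 2.26.
P(N ≥ 3) = 1 − P(N ≤ 2) ≈ 0.3933.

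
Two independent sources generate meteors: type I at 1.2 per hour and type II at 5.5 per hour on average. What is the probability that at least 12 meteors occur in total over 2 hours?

0.6861

Independent Poisson processes superpose: combined rate λ = 1.2 + 5.5 = 6.7 per hour.
Over the interval, μ = 6.7 × 2 = 13.4 (2 hours).
P(N ≥ 12) = 1 − P(N ≤ 11) ≈ 0.6861.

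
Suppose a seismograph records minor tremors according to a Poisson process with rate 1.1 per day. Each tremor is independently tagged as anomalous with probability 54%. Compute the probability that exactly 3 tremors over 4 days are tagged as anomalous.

0.2077

Thinning: the tremors that are tagged as anomalous themselves form a Poisson process with rate 0.54 × 1.1 = 0.594 per day.
Over the interval, μ = 0.594 × 4 = 2.376 (4 days).
P(N = 3) = e^(−2.376) · 2.376^3/3! ≈ 0.2077.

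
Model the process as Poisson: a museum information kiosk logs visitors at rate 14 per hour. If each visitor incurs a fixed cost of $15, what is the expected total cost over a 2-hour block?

$420

E[N] = 14 × 2 = 28 (a 2-hour block = 2 hours); E[cost] = 28 × $15 = $420.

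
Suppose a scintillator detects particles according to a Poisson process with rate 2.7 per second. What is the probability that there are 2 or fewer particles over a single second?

0.4936

With mean μ = 2.7 per second,
P(N ≤ 2) = Σ_{j=0}^{2} e^(−μ) μ^j/j! ≈ 0.4936.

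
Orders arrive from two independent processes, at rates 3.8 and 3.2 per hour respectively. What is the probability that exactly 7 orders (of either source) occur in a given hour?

0.1490

Independent Poisson processes superpose: combined rate λ = 3.8 + 3.2 = 7 per hour.
So μ = 7.
P(N = 7) = e^(−7) · 7^7/7! ≈ 0.1490.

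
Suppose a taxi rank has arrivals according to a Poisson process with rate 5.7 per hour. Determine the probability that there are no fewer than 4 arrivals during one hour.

0.8200

With mean μ = 5.7 per hour,
P(N ≥ 4) = 1 − P(N ≤ 3) = 1 − Σ_{j=0}^{3} e^(−μ) μ^j/j! ≈ 0.8200.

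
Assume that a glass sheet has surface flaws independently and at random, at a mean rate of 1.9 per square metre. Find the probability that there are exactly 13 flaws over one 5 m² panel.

0.0617

Over the interval, μ = 1.9 × 5 = 9.5 (a 5 m² panel = 5 square metres).
P(N = 13) = e^(−μ) μ^13/13! = e^(−9.5) · 9.5^13/6227020800 ≈ 0.0617.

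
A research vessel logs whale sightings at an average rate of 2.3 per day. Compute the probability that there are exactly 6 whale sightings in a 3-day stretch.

Over the interval, μ = 2.3 × 3 = 6.9 (a 3-day stretch = 3 days).
P(N = 6) = e^(−μ) μ^6/6! = e^(−6.9) · 6.9^6/720 ≈ 0.1511.

0.1511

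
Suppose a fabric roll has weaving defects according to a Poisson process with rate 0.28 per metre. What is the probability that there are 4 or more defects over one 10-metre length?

Over the interval, μ = 0.28 × 10 = 2.8 (a 10-metre length = 10 metres).
P(N ≥ 4) = 1 − P(N ≤ 3) = 1 − Σ_{j=0}^{3} e^(−μ) μ^j/j! ≈ 0.3081.

0.3081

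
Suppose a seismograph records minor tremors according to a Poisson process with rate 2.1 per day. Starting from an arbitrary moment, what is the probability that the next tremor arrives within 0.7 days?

Inter-arrival times are exponential with rate λ = 2.1 per day.
P(T ≤ 0.7) = 1 − e^(−λt) = 1 − e^(−2.1 × 0.7) = 1 − e^(−1.47) ≈ 0.7701.

0.7701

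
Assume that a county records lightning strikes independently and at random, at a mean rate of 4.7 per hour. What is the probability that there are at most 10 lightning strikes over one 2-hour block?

0.6576

Over the interval, μ = 4.7 × 2 = 9.4 (a 2-hour block = 2 hours).
P(N ≤ 10) = Σ_{j=0}^{10} e^(−μ) μ^j/j! ≈ 0.6576.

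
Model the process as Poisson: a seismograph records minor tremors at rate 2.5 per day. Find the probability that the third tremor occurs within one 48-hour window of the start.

0.8753

Over the interval, μ = 2.5 × 2 = 5 (a 48-hour window = 2 days).
The third arrival falls in the interval iff at least 3 events occur there: P(S_3 ≤ t) = P(N ≥ 3) = 1 − P(N ≤ 2) ≈ 0.8753.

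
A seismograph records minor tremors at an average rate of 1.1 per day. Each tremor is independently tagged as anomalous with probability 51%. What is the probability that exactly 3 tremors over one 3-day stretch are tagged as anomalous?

Thinning: the tremors that are tagged as anomalous themselves form a Poisson process with rate 0.51 × 1.1 = 0.561 per day.
Over the interval, μ = 0.561 × 3 = 1.683 (a 3-day stretch = 3 days).
P(N = 3) = e^(−1.683) · 1.683^3/3! ≈ 0.1476.

0.1476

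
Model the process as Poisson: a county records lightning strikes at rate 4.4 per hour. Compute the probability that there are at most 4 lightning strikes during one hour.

0.5512

With mean μ = 4.4 per hour,
P(N ≤ 4) = Σ_{j=0}^{4} e^(−μ) μ^j/j! ≈ 0.5512.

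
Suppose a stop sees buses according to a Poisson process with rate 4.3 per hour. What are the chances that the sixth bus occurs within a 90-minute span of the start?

0.6236

Over the interval, μ = 4.3 × 1.5 = 6.45 (a 90-minute span = 1.5 hours).
The sixth arrival falls in the interval iff at least 6 events occur there: P(S_6 ≤ t) = P(N ≥ 6) = 1 − P(N ≤ 5) ≈ 0.6236.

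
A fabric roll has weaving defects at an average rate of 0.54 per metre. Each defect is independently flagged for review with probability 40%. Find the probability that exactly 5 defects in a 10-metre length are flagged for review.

0.0452

Thinning: the defects that are flagged for review themselves form a Poisson process with rate 0.4 × 0.54 = 0.216 per metre.
Over the interval, μ = 0.216 × 10 = 2.16 (a 10-metre length = 10 metres).
P(N = 5) = e^(−2.16) · 2.16^5/5! ≈ 0.0452.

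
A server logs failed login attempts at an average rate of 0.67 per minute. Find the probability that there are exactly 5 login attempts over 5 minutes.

Over the interval, μ = 0.67 × 5 = 3.35 (5 minutes).
P(N = 5) = e^(−μ) μ^5/5! = e^(−3.35) · 3.35^5/120 ≈ 0.1234.

0.1234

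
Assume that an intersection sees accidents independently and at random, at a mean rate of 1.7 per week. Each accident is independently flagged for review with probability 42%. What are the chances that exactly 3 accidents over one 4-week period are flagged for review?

Thinning: the accidents that are flagged for review themselves form a Poisson process with rate 0.42 × 1.7 = 0.714 per week.
Over the interval, μ = 0.714 × 4 = 2.856 (a 4-week period = 4 weeks).
P(N = 3) = e^(−2.856) · 2.856^3/3! ≈ 0.2232.

0.2232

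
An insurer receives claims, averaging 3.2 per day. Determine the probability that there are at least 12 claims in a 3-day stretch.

0.2588

Over the interval, μ = 3.2 × 3 = 9.6 (a 3-day stretch = 3 days).
P(N ≥ 12) = 1 − P(N ≤ 11) = 1 − Σ_{j=0}^{11} e^(−μ) μ^j/j! ≈ 0.2588.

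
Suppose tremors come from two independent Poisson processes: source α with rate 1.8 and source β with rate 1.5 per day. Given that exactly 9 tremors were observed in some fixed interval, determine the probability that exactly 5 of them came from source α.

0.2597

Given the total, each event is independently from source α with probability p = λ_α/(λ_α+λ_β) = 1.8/3.3 ≈ 0.5455.
So K ~ Binomial(9, 1.8/3.3): P(K = 5) = C(9,5) · (1.8/3.3)^5 · (1.5/3.3)^4 ≈ 0.2597.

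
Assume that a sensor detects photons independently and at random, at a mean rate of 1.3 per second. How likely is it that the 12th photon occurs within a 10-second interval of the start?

Over the interval, μ = 1.3 × 10 = 13 (a 10-second interval = 10 seconds).
The 12th arrival falls in the interval iff at least 12 events occur there: P(S_12 ≤ t) = P(N ≥ 12) = 1 − P(N ≤ 11) ≈ 0.6468.

0.6468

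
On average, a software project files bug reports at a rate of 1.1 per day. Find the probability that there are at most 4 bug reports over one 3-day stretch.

0.7626

Over the interval, μ = 1.1 × 3 = 3.3 (a 3-day stretch = 3 days).
P(N ≤ 4) = Σ_{j=0}^{4} e^(−μ) μ^j/j! ≈ 0.7626.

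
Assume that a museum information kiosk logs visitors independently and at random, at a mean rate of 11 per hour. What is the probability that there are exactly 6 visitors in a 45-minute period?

Over the interval, μ = 11 × 0.75 = 8.25 (a 45-minute period = 0.75 hours).
P(N = 6) = e^(−μ) μ^6/6! = e^(−8.25) · 8.25^6/720 ≈ 0.1144.

0.1144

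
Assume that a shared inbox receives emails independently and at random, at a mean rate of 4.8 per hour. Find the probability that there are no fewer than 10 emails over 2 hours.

0.4911

Over the interval, μ = 4.8 × 2 = 9.6 (2 hours).
P(N ≥ 10) = 1 − P(N ≤ 9) = 1 − Σ_{j=0}^{9} e^(−μ) μ^j/j! ≈ 0.4911.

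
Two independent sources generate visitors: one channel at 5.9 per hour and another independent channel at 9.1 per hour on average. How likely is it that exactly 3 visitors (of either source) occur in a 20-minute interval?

0.1404

Independent Poisson processes superpose: combined rate λ = 5.9 + 9.1 = 15 per hour.
Over the interval, μ = 15 × 1/3 = 5 (a 20-minute interval = 1/3 hours).
P(N = 3) = e^(−5) · 5^3/3! ≈ 0.1404.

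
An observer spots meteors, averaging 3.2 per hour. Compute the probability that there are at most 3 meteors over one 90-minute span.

0.2942

Over the interval, μ = 3.2 × 1.5 = 4.8 (a 90-minute span = 1.5 hours).
P(N ≤ 3) = Σ_{j=0}^{3} e^(−μ) μ^j/j! ≈ 0.2942.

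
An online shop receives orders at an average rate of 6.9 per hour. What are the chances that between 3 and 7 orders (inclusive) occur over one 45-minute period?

0.7371

Over the interval, μ = 6.9 × 0.75 = 5.175 (a 45-minute period = 0.75 hours).
P(3 ≤ N ≤ 7) = Σ_{j=3}^{7} e^(−5.175) · 5.175^j/j! ≈ 0.7371.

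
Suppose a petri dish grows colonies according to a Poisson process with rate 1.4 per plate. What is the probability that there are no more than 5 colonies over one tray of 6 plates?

Over the interval, μ = 1.4 × 6 = 8.4 (a tray of 6 plates = 6 plates).
P(N ≤ 5) = Σ_{j=0}^{5} e^(−μ) μ^j/j! ≈ 0.1573.

0.1573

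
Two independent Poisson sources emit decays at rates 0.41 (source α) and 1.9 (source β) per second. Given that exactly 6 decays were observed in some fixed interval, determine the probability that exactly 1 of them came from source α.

0.4009

Given the total, each event is independently from source α with probability p = λ_α/(λ_α+λ_β) = 0.41/2.31 ≈ 0.1775.
So K ~ Binomial(6, 0.41/2.31): P(K = 1) = C(6,1) · (0.41/2.31)^1 · (1.9/2.31)^5 ≈ 0.4009.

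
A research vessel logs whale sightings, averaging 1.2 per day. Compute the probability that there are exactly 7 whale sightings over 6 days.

0.1486

Over the interval, μ = 1.2 × 6 = 7.2 (6 days).
P(N = 7) = e^(−μ) μ^7/7! = e^(−7.2) · 7.2^7/5040 ≈ 0.1486.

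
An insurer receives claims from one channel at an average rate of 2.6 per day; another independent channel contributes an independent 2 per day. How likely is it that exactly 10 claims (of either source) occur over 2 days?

Independent Poisson processes superpose: combined rate λ = 2.6 + 2 = 4.6 per day.
Over the interval, μ = 4.6 × 2 = 9.2 (2 days).
P(N = 10) = e^(−9.2) · 9.2^10/10! ≈ 0.1210.

0.1210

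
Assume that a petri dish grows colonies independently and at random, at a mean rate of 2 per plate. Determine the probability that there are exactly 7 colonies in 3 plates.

Over the interval, μ = 2 × 3 = 6 (3 plates).
P(N = 7) = e^(−μ) μ^7/7! = e^(−6) · 6^7/5040 ≈ 0.1377.

0.1377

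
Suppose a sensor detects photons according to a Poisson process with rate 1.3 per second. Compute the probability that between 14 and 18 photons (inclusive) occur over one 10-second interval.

0.3571

Over the interval, μ = 1.3 × 10 = 13 (a 10-second interval = 10 seconds).
P(14 ≤ N ≤ 18) = Σ_{j=14}^{18} e^(−13) · 13^j/j! ≈ 0.3571.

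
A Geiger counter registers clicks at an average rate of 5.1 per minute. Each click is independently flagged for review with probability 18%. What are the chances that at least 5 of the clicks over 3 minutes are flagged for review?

0.1452

Thinning: the clicks that are flagged for review themselves form a Poisson process with rate 0.18 × 5.1 = 0.918 per minute.
Over the interval, μ = 0.918 × 3 = 2.754 (3 minutes).
P(N ≥ 5) = 1 − P(N ≤ 4) ≈ 0.1452.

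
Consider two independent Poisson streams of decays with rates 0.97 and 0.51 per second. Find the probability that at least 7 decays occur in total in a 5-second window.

Independent Poisson processes superpose: combined rate λ = 0.97 + 0.51 = 1.48 per second.
Over the interval, μ = 1.48 × 5 = 7.4 (a 5-second window = 5 seconds).
P(N ≥ 7) = 1 − P(N ≤ 6) ≈ 0.6080.

0.6080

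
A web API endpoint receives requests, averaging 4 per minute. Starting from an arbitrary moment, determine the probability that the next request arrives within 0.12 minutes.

0.3812

Inter-arrival times are exponential with rate λ = 4 per minute.
P(T ≤ 0.12) = 1 − e^(−λt) = 1 − e^(−4 × 0.12) = 1 − e^(−0.48) ≈ 0.3812.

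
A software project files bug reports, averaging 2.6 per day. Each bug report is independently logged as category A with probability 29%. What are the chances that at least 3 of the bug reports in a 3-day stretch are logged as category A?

0.3939

Thinning: the bug reports that are logged as category A themselves form a Poisson process with rate 0.29 × 2.6 = 0.754 per day.
Over the interval, μ = 0.754 × 3 = 2.262 (a 3-day stretch = 3 days).
P(N ≥ 3) = 1 − P(N ≤ 2) ≈ 0.3939.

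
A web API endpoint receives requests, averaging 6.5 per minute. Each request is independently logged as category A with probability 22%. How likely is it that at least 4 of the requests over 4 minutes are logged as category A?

0.8220

Thinning: the requests that are logged as category A themselves form a Poisson process with rate 0.22 × 6.5 = 1.43 per minute.
Over the interval, μ = 1.43 × 4 = 5.72 (4 minutes).
P(N ≥ 4) = 1 − P(N ≤ 3) ≈ 0.8220.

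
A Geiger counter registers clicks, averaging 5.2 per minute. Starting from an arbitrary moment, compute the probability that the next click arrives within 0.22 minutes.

Inter-arrival times are exponential with rate λ = 5.2 per minute.
P(T ≤ 0.22) = 1 − e^(−λt) = 1 − e^(−5.2 × 0.22) = 1 − e^(−1.144) ≈ 0.6815.

0.6815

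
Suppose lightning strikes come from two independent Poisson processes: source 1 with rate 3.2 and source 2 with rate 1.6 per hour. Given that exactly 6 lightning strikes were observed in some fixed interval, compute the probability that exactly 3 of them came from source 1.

Given the total, each event is independently from source 1 with probability p = λ_1/(λ_1+λ_2) = 3.2/4.8 ≈ 0.6667.
So K ~ Binomial(6, 3.2/4.8): P(K = 3) = C(6,3) · (3.2/4.8)^3 · (1.6/4.8)^3 ≈ 0.2195.

0.2195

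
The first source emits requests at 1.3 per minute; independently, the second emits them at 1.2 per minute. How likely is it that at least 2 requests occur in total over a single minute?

0.7127

Independent Poisson processes superpose: combined rate λ = 1.3 + 1.2 = 2.5 per minute.
So μ = 2.5.
P(N ≥ 2) = 1 − P(N ≤ 1) ≈ 0.7127.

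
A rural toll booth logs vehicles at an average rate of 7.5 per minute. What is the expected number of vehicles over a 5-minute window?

E[N] = λt = 7.5 × 5 = 37.5 (a 5-minute window = 5 minutes).

37.5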